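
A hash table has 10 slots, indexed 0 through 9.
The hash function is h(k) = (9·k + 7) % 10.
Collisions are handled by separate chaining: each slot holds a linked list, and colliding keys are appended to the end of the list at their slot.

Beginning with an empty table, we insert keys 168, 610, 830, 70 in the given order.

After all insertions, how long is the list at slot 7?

3

Insert 168: h=9, bucket 9 empty → new chain.
Insert 610: h=7, bucket 7 empty → new chain.
Insert 830: h=7, bucket 7 nonempty → append to chain.
Insert 70: h=7, bucket 7 nonempty → append to chain.
Final buckets:
0: ∅
1: ∅
2: ∅
3: ∅
4: ∅
5: ∅
6: ∅
7: 610 -> 830 -> 70
8: ∅
9: 168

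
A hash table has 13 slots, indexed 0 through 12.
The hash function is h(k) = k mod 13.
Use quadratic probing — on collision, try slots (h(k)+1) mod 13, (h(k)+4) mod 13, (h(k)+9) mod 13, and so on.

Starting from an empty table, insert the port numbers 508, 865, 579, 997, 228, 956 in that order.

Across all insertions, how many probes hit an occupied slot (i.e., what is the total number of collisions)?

508 hashes to 1; slot 1 is free -> place at 1.
865 hashes to 7; slot 7 is free -> place at 7.
579 hashes to 7; 7 taken -> place at 8.
997 hashes to 9; slot 9 is free -> place at 9.
228 hashes to 7; 7,8 taken -> place at 11.
956 hashes to 7; 7,8,11 taken -> place at 3.
Table: [., 508, ., 956, ., ., ., 865, 579, 997, ., 228, .]

6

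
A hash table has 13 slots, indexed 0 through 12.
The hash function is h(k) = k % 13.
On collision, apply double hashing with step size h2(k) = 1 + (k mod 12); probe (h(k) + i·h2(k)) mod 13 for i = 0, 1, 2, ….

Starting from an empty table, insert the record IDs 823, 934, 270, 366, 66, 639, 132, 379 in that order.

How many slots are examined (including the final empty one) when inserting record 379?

3

Insert 823: h=4, slot 4 empty -> index 4.
Insert 934: h=11, slot 11 empty -> index 11.
Insert 270: h=10, slot 10 empty -> index 10.
Insert 366: h=2, slot 2 empty -> index 2.
Insert 66: h=1, slot 1 empty -> index 1.
Insert 639: h=2, h2=4, slot 2 occupied -> index 6.
Insert 132: h=2, h2=1, slot 2 occupied -> index 3.
Insert 379: h=2, h2=8, slots 2,10 occupied -> index 5.
Table: [_, 66, 366, 132, 823, 379, 639, _, _, _, 270, 934, _]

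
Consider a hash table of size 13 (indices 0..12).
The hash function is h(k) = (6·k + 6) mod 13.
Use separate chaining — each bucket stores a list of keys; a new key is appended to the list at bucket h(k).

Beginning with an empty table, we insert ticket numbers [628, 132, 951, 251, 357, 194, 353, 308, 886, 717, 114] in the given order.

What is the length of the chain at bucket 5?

5

628 → bucket 4
132 → bucket 5
951 → bucket 5 (collision)
251 → bucket 4 (collision)
357 → bucket 3
194 → bucket 0
353 → bucket 5 (collision)
308 → bucket 8
886 → bucket 5 (collision)
717 → bucket 5 (collision)
114 → bucket 1
Final buckets:
0: 194
1: 114
2: _
3: 357
4: 628 -> 251
5: 132 -> 951 -> 353 -> 886 -> 717
6: _
7: _
8: 308
9: _
10: _
11: _
12: _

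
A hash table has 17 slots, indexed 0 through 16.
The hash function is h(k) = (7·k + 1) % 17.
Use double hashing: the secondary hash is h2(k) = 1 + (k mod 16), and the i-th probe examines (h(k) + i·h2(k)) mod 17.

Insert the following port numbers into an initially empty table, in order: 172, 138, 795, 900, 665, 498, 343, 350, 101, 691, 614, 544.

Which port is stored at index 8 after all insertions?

665

172 hashes to 15; slot 15 is free → place at 15.
138 hashes to 15, h2=11; 15 taken → place at 9.
795 hashes to 7; slot 7 is free → place at 7.
900 hashes to 11; slot 11 is free → place at 11.
665 hashes to 15, h2=10; 15 taken → place at 8.
498 hashes to 2; slot 2 is free → place at 2.
343 hashes to 5; slot 5 is free → place at 5.
350 hashes to 3; slot 3 is free → place at 3.
101 hashes to 11, h2=6; 11 taken → place at 0.
691 hashes to 10; slot 10 is free → place at 10.
614 hashes to 15, h2=7; 15,5 taken → place at 12.
544 hashes to 1; slot 1 is free → place at 1.
Table: [101, 544, 498, 350, ., 343, ., 795, 665, 138, 691, 900, 614, ., ., 172, .]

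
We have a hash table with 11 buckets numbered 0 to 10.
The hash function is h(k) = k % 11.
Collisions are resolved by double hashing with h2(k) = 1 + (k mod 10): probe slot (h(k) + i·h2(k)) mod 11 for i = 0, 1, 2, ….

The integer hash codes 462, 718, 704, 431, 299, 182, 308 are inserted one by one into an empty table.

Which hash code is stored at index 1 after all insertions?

462 hashes to 0; slot 0 is free => place at 0.
718 hashes to 3; slot 3 is free => place at 3.
704 hashes to 0, h2=5; 0 taken => place at 5.
431 hashes to 2; slot 2 is free => place at 2.
299 hashes to 2, h2=10; 2 taken => place at 1.
182 hashes to 6; slot 6 is free => place at 6.
308 hashes to 0, h2=9; 0 taken => place at 9.
Table: [462, 299, 431, 718, -, 704, 182, -, -, 308, -]

299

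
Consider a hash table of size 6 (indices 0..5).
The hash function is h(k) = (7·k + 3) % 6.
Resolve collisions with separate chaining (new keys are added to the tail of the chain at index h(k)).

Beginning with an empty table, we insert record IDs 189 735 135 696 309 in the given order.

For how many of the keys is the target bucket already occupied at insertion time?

3

189 -> bucket 0
735 -> bucket 0 (collision)
135 -> bucket 0 (collision)
696 -> bucket 3
309 -> bucket 0 (collision)
Final buckets:
0: 189 -> 735 -> 135 -> 309
1: _
2: _
3: 696
4: _
5: _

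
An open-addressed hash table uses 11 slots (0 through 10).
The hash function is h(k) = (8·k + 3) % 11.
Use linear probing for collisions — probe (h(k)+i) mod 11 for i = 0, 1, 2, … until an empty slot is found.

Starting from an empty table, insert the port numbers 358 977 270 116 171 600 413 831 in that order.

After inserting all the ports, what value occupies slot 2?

413

358: h=7 → slot 7
977: h=9 → slot 9
270: h=7, probe 7,8 → slot 8
116: h=7, probe 7,8,9,10 → slot 10
171: h=7, probe 7,8,9,10,0 → slot 0
600: h=7, probe 7,8,9,10,0,1 → slot 1
413: h=7, probe 7,8,9,10,0,1,2 → slot 2
831: h=7, probe 7,8,9,10,0,1,2,3 → slot 3
Table: [171, 600, 413, 831, _, _, _, 358, 270, 977, 116]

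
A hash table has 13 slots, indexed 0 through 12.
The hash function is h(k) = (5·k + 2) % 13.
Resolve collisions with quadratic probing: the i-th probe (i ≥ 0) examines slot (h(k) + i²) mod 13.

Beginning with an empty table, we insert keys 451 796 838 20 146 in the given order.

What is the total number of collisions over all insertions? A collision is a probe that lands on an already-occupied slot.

1

451 hashes to 8; slot 8 is free => place at 8.
796 hashes to 4; slot 4 is free => place at 4.
838 hashes to 6; slot 6 is free => place at 6.
20 hashes to 11; slot 11 is free => place at 11.
146 hashes to 4; 4 taken => place at 5.
Table: [—, —, —, —, 796, 146, 838, —, 451, —, —, 20, —]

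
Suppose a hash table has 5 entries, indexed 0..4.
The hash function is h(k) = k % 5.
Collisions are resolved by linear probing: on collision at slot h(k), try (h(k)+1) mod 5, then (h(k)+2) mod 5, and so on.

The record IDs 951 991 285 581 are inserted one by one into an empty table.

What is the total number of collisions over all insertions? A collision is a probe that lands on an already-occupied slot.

3

951 hashes to 1; slot 1 is free → place at 1.
991 hashes to 1; 1 taken → place at 2.
285 hashes to 0; slot 0 is free → place at 0.
581 hashes to 1; 1,2 taken → place at 3.
Table: [285, 951, 991, 581, ∅]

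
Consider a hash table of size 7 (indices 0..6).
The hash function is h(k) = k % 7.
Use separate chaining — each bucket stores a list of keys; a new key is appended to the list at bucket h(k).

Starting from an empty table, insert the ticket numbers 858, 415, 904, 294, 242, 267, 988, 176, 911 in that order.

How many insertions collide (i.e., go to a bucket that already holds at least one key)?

5

Insert 858: h=4, bucket 4 empty -> new chain.
Insert 415: h=2, bucket 2 empty -> new chain.
Insert 904: h=1, bucket 1 empty -> new chain.
Insert 294: h=0, bucket 0 empty -> new chain.
Insert 242: h=4, bucket 4 nonempty -> append to chain.
Insert 267: h=1, bucket 1 nonempty -> append to chain.
Insert 988: h=1, bucket 1 nonempty -> append to chain.
Insert 176: h=1, bucket 1 nonempty -> append to chain.
Insert 911: h=1, bucket 1 nonempty -> append to chain.
Final buckets:
0: 294
1: 904 -> 267 -> 988 -> 176 -> 911
2: 415
3: —
4: 858 -> 242
5: —
6: —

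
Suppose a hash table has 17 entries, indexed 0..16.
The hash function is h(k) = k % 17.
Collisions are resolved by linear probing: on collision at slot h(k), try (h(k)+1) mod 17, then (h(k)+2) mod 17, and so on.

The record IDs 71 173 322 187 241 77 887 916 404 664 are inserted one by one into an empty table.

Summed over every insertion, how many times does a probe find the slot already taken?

Insert 71: h=3, slot 3 empty → index 3.
Insert 173: h=3, slot 3 occupied → index 4.
Insert 322: h=16, slot 16 empty → index 16.
Insert 187: h=0, slot 0 empty → index 0.
Insert 241: h=3, slots 3,4 occupied → index 5.
Insert 77: h=9, slot 9 empty → index 9.
Insert 887: h=3, slots 3,4,5 occupied → index 6.
Insert 916: h=15, slot 15 empty → index 15.
Insert 404: h=13, slot 13 empty → index 13.
Insert 664: h=1, slot 1 empty → index 1.
Table: [187, 664, —, 71, 173, 241, 887, —, —, 77, —, —, —, 404, —, 916, 322]

6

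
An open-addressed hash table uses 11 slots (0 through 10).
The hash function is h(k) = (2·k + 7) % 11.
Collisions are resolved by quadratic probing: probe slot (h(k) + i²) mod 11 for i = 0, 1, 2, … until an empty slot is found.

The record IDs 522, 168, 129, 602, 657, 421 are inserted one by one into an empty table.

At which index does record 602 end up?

Insert 522: h=6, slot 6 empty => index 6.
Insert 168: h=2, slot 2 empty => index 2.
Insert 129: h=1, slot 1 empty => index 1.
Insert 602: h=1, slots 1,2 occupied => index 5.
Insert 657: h=1, slots 1,2,5 occupied => index 10.
Insert 421: h=2, slot 2 occupied => index 3.
Table: [., 129, 168, 421, ., 602, 522, ., ., ., 657]

5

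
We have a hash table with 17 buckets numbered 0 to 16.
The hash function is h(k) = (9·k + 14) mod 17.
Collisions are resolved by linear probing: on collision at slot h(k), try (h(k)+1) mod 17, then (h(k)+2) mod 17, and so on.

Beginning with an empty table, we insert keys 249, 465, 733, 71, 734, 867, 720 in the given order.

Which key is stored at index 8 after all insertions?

734

249 hashes to 11; slot 11 is free => place at 11.
465 hashes to 0; slot 0 is free => place at 0.
733 hashes to 15; slot 15 is free => place at 15.
71 hashes to 7; slot 7 is free => place at 7.
734 hashes to 7; 7 taken => place at 8.
867 hashes to 14; slot 14 is free => place at 14.
720 hashes to 0; 0 taken => place at 1.
Table: [465, 720, ., ., ., ., ., 71, 734, ., ., 249, ., ., 867, 733, .]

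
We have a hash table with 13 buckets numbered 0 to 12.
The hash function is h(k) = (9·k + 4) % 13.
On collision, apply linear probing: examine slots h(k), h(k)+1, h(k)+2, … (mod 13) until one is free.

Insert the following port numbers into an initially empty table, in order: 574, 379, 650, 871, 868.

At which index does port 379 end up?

574 hashes to 9; slot 9 is free → place at 9.
379 hashes to 9; 9 taken → place at 10.
650 hashes to 4; slot 4 is free → place at 4.
871 hashes to 4; 4 taken → place at 5.
868 hashes to 3; slot 3 is free → place at 3.
Table: [—, —, —, 868, 650, 871, —, —, —, 574, 379, —, —]

10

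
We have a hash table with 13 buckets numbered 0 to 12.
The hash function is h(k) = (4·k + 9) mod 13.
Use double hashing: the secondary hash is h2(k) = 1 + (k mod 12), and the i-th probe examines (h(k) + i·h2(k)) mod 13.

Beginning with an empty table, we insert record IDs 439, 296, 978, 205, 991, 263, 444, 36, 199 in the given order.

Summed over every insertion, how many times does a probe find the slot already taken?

7

439: h=10 -> slot 10
296: h=10, h2=9, probe 10,6 -> slot 6
978: h=8 -> slot 8
205: h=10, h2=2, probe 10,12 -> slot 12
991: h=8, h2=8, probe 8,3 -> slot 3
263: h=8, h2=12, probe 8,7 -> slot 7
444: h=4 -> slot 4
36: h=10, h2=1, probe 10,11 -> slot 11
199: h=12, h2=8, probe 12,7,2 -> slot 2
Table: [_, _, 199, 991, 444, _, 296, 263, 978, _, 439, 36, 205]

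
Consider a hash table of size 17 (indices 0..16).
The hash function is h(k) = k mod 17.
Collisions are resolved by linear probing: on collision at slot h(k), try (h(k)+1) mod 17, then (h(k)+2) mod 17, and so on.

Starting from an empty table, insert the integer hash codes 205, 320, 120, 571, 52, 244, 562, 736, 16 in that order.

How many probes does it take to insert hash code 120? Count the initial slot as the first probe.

2

Insert 205: h=1, slot 1 empty → index 1.
Insert 320: h=14, slot 14 empty → index 14.
Insert 120: h=1, slot 1 occupied → index 2.
Insert 571: h=10, slot 10 empty → index 10.
Insert 52: h=1, slots 1,2 occupied → index 3.
Insert 244: h=6, slot 6 empty → index 6.
Insert 562: h=1, slots 1,2,3 occupied → index 4.
Insert 736: h=5, slot 5 empty → index 5.
Insert 16: h=16, slot 16 empty → index 16.
Table: [—, 205, 120, 52, 562, 736, 244, —, —, —, 571, —, —, —, 320, —, 16]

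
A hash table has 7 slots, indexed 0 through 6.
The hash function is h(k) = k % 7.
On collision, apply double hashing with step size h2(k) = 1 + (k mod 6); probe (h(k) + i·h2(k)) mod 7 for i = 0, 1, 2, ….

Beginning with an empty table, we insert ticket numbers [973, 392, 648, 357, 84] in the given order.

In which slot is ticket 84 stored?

973 hashes to 0; slot 0 is free => place at 0.
392 hashes to 0, h2=3; 0 taken => place at 3.
648 hashes to 4; slot 4 is free => place at 4.
357 hashes to 0, h2=4; 0,4 taken => place at 1.
84 hashes to 0, h2=1; 0,1 taken => place at 2.
Table: [973, 357, 84, 392, 648, ∅, ∅]

2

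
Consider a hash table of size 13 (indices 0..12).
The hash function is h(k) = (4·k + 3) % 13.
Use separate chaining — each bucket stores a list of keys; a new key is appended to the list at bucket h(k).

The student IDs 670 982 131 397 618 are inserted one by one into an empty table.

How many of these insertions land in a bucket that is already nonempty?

3

670 → bucket 5
982 → bucket 5 (collision)
131 → bucket 7
397 → bucket 5 (collision)
618 → bucket 5 (collision)
Final buckets:
0: ∅
1: ∅
2: ∅
3: ∅
4: ∅
5: 670 -> 982 -> 397 -> 618
6: ∅
7: 131
8: ∅
9: ∅
10: ∅
11: ∅
12: ∅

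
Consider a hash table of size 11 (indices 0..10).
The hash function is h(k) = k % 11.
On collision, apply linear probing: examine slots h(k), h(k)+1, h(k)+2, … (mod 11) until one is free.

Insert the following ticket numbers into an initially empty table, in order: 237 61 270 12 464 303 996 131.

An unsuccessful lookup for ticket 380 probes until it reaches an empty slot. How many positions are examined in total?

9

237: h=6 -> slot 6
61: h=6, probe 6,7 -> slot 7
270: h=6, probe 6,7,8 -> slot 8
12: h=1 -> slot 1
464: h=2 -> slot 2
303: h=6, probe 6,7,8,9 -> slot 9
996: h=6, probe 6,7,8,9,10 -> slot 10
131: h=10, probe 10,0 -> slot 0
Table: [131, 12, 464, ∅, ∅, ∅, 237, 61, 270, 303, 996]
Lookup 380: h=6, probe 6,7,8,9,10,0,1,2,3 → slot 3 empty, not found.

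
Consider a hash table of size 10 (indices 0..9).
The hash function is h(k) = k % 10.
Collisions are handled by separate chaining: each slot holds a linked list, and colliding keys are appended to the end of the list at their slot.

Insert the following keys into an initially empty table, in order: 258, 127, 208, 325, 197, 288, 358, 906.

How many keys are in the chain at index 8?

4

258 -> bucket 8
127 -> bucket 7
208 -> bucket 8 (collision)
325 -> bucket 5
197 -> bucket 7 (collision)
288 -> bucket 8 (collision)
358 -> bucket 8 (collision)
906 -> bucket 6
Final buckets:
0: _
1: _
2: _
3: _
4: _
5: 325
6: 906
7: 127 -> 197
8: 258 -> 208 -> 288 -> 358
9: _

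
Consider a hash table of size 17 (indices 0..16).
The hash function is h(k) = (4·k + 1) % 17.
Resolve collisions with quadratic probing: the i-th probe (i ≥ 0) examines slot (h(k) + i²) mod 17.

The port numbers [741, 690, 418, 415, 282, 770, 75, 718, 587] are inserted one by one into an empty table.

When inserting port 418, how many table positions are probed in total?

Insert 741: h=7, slot 7 empty => index 7.
Insert 690: h=7, slot 7 occupied => index 8.
Insert 418: h=7, slots 7,8 occupied => index 11.
Insert 415: h=12, slot 12 empty => index 12.
Insert 282: h=7, slots 7,8,11 occupied => index 16.
Insert 770: h=4, slot 4 empty => index 4.
Insert 75: h=12, slot 12 occupied => index 13.
Insert 718: h=0, slot 0 empty => index 0.
Insert 587: h=3, slot 3 empty => index 3.
Table: [718, _, _, 587, 770, _, _, 741, 690, _, _, 418, 415, 75, _, _, 282]

3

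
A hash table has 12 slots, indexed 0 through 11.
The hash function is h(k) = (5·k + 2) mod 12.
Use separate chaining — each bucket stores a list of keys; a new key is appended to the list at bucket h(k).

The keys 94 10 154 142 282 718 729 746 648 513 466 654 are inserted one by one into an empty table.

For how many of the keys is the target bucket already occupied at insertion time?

Insert 94: h=4, bucket 4 empty -> new chain.
Insert 10: h=4, bucket 4 nonempty -> append to chain.
Insert 154: h=4, bucket 4 nonempty -> append to chain.
Insert 142: h=4, bucket 4 nonempty -> append to chain.
Insert 282: h=8, bucket 8 empty -> new chain.
Insert 718: h=4, bucket 4 nonempty -> append to chain.
Insert 729: h=11, bucket 11 empty -> new chain.
Insert 746: h=0, bucket 0 empty -> new chain.
Insert 648: h=2, bucket 2 empty -> new chain.
Insert 513: h=11, bucket 11 nonempty -> append to chain.
Insert 466: h=4, bucket 4 nonempty -> append to chain.
Insert 654: h=8, bucket 8 nonempty -> append to chain.
Final buckets:
0: 746
1: ∅
2: 648
3: ∅
4: 94 -> 10 -> 154 -> 142 -> 718 -> 466
5: ∅
6: ∅
7: ∅
8: 282 -> 654
9: ∅
10: ∅
11: 729 -> 513

7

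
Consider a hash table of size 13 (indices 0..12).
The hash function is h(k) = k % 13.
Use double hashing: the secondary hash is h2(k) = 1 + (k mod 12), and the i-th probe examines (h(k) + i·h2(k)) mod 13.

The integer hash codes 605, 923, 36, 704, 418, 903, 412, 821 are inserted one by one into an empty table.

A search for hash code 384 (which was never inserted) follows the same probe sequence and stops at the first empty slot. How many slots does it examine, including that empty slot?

6

605 hashes to 7; slot 7 is free → place at 7.
923 hashes to 0; slot 0 is free → place at 0.
36 hashes to 10; slot 10 is free → place at 10.
704 hashes to 2; slot 2 is free → place at 2.
418 hashes to 2, h2=11; 2,0 taken → place at 11.
903 hashes to 6; slot 6 is free → place at 6.
412 hashes to 9; slot 9 is free → place at 9.
821 hashes to 2, h2=6; 2 taken → place at 8.
Table: [923, ∅, 704, ∅, ∅, ∅, 903, 605, 821, 412, 36, 418, ∅]
Lookup 384: h=7, h2=1, probe 7,8,9,10,11,12 → slot 12 empty, not found.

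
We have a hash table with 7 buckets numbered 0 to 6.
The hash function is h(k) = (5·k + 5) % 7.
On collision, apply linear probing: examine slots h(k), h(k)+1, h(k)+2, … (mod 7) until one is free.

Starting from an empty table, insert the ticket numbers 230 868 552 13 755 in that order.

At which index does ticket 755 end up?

3

230: h=0 -> slot 0
868: h=5 -> slot 5
552: h=0, probe 0,1 -> slot 1
13: h=0, probe 0,1,2 -> slot 2
755: h=0, probe 0,1,2,3 -> slot 3
Table: [230, 552, 13, 755, ∅, 868, ∅]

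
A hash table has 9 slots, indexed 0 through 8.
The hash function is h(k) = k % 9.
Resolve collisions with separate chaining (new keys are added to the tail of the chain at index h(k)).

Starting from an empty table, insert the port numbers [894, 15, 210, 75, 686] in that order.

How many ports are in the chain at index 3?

894 → bucket 3
15 → bucket 6
210 → bucket 3 (collision)
75 → bucket 3 (collision)
686 → bucket 2
Final buckets:
0: _
1: _
2: 686
3: 894 -> 210 -> 75
4: _
5: _
6: 15
7: _
8: _

3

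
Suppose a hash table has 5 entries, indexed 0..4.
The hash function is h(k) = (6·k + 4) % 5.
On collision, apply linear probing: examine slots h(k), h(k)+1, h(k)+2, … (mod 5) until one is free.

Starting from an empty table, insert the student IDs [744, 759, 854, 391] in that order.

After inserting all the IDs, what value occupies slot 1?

391

Insert 744: h=3, slot 3 empty => index 3.
Insert 759: h=3, slot 3 occupied => index 4.
Insert 854: h=3, slots 3,4 occupied => index 0.
Insert 391: h=0, slot 0 occupied => index 1.
Table: [854, 391, ∅, 744, 759]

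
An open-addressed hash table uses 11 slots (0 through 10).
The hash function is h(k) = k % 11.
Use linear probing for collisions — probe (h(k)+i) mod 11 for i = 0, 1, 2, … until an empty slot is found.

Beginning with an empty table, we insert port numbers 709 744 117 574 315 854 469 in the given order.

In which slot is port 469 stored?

0

Insert 709: h=5, slot 5 empty -> index 5.
Insert 744: h=7, slot 7 empty -> index 7.
Insert 117: h=7, slot 7 occupied -> index 8.
Insert 574: h=2, slot 2 empty -> index 2.
Insert 315: h=7, slots 7,8 occupied -> index 9.
Insert 854: h=7, slots 7,8,9 occupied -> index 10.
Insert 469: h=7, slots 7,8,9,10 occupied -> index 0.
Table: [469, ∅, 574, ∅, ∅, 709, ∅, 744, 117, 315, 854]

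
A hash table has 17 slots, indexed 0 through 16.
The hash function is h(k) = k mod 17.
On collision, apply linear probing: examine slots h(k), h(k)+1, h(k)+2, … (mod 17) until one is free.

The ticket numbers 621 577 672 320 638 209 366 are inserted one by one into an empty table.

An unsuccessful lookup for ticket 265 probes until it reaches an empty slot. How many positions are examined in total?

Insert 621: h=9, slot 9 empty => index 9.
Insert 577: h=16, slot 16 empty => index 16.
Insert 672: h=9, slot 9 occupied => index 10.
Insert 320: h=14, slot 14 empty => index 14.
Insert 638: h=9, slots 9,10 occupied => index 11.
Insert 209: h=5, slot 5 empty => index 5.
Insert 366: h=9, slots 9,10,11 occupied => index 12.
Table: [_, _, _, _, _, 209, _, _, _, 621, 672, 638, 366, _, 320, _, 577]
Lookup 265: h=10, probe 10,11,12,13 → slot 13 empty, not found.

4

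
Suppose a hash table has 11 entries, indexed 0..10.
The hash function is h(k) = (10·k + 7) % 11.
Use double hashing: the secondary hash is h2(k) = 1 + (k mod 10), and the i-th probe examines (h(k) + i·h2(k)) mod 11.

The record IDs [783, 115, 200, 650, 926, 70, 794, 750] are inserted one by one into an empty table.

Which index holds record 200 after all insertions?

783 hashes to 5; slot 5 is free => place at 5.
115 hashes to 2; slot 2 is free => place at 2.
200 hashes to 5, h2=1; 5 taken => place at 6.
650 hashes to 6, h2=1; 6 taken => place at 7.
926 hashes to 5, h2=7; 5 taken => place at 1.
70 hashes to 3; slot 3 is free => place at 3.
794 hashes to 5, h2=5; 5 taken => place at 10.
750 hashes to 5, h2=1; 5,6,7 taken => place at 8.
Table: [_, 926, 115, 70, _, 783, 200, 650, 750, _, 794]

6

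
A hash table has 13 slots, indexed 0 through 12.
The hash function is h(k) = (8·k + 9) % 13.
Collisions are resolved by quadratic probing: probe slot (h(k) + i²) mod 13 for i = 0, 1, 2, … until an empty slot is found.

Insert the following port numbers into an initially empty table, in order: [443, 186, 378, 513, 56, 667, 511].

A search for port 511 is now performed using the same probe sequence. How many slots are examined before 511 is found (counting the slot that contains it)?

Insert 443: h=4, slot 4 empty => index 4.
Insert 186: h=2, slot 2 empty => index 2.
Insert 378: h=4, slot 4 occupied => index 5.
Insert 513: h=5, slot 5 occupied => index 6.
Insert 56: h=2, slot 2 occupied => index 3.
Insert 667: h=2, slots 2,3,6 occupied => index 11.
Insert 511: h=2, slots 2,3,6,11,5 occupied => index 1.
Table: [—, 511, 186, 56, 443, 378, 513, —, —, —, —, 667, —]
Lookup 511: h=2, probe 2,3,6,11,5,1 → found at 1.

6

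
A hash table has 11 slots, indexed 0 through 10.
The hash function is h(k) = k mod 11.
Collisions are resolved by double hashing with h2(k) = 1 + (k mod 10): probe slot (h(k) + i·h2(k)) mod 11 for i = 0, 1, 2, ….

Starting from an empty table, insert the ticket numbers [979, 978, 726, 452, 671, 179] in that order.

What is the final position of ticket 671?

2

979: h=0 → slot 0
978: h=10 → slot 10
726: h=0, h2=7, probe 0,7 → slot 7
452: h=1 → slot 1
671: h=0, h2=2, probe 0,2 → slot 2
179: h=3 → slot 3
Table: [979, 452, 671, 179, ., ., ., 726, ., ., 978]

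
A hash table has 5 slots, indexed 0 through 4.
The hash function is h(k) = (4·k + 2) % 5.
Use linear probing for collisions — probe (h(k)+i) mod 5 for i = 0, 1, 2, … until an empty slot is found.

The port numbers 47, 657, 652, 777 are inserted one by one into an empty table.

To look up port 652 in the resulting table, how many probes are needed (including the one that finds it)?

47 hashes to 0; slot 0 is free -> place at 0.
657 hashes to 0; 0 taken -> place at 1.
652 hashes to 0; 0,1 taken -> place at 2.
777 hashes to 0; 0,1,2 taken -> place at 3.
Table: [47, 657, 652, 777, _]
Lookup 652: h=0, probe 0,1,2 → found at 2.

3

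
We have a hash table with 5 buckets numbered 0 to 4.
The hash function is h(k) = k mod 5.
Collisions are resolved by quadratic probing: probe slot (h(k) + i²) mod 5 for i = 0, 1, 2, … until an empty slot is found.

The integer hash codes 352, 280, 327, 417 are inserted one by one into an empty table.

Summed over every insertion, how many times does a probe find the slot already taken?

3

352 hashes to 2; slot 2 is free -> place at 2.
280 hashes to 0; slot 0 is free -> place at 0.
327 hashes to 2; 2 taken -> place at 3.
417 hashes to 2; 2,3 taken -> place at 1.
Table: [280, 417, 352, 327, -]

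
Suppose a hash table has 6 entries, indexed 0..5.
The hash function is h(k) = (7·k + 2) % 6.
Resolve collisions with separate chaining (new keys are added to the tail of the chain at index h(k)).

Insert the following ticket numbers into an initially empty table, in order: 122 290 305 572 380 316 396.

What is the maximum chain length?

122 -> bucket 4
290 -> bucket 4 (collision)
305 -> bucket 1
572 -> bucket 4 (collision)
380 -> bucket 4 (collision)
316 -> bucket 0
396 -> bucket 2
Final buckets:
0: 316
1: 305
2: 396
3: —
4: 122 -> 290 -> 572 -> 380
5: —

4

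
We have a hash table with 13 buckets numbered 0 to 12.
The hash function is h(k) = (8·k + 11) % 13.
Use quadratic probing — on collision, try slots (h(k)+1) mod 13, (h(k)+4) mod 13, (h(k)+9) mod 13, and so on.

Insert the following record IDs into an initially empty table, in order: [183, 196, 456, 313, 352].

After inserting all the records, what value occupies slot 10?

456

Insert 183: h=6, slot 6 empty → index 6.
Insert 196: h=6, slot 6 occupied → index 7.
Insert 456: h=6, slots 6,7 occupied → index 10.
Insert 313: h=6, slots 6,7,10 occupied → index 2.
Insert 352: h=6, slots 6,7,10,2 occupied → index 9.
Table: [-, -, 313, -, -, -, 183, 196, -, 352, 456, -, -]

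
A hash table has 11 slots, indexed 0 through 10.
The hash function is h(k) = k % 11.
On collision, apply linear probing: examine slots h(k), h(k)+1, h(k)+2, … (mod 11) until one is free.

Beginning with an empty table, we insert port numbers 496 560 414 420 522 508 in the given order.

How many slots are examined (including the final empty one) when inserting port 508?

2

Insert 496: h=1, slot 1 empty => index 1.
Insert 560: h=10, slot 10 empty => index 10.
Insert 414: h=7, slot 7 empty => index 7.
Insert 420: h=2, slot 2 empty => index 2.
Insert 522: h=5, slot 5 empty => index 5.
Insert 508: h=2, slot 2 occupied => index 3.
Table: [—, 496, 420, 508, —, 522, —, 414, —, —, 560]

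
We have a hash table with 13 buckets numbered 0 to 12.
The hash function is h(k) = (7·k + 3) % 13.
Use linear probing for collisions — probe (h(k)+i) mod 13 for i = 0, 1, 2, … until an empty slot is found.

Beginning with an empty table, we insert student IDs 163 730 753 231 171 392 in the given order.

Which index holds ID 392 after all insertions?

6

163: h=0 => slot 0
730: h=4 => slot 4
753: h=9 => slot 9
231: h=8 => slot 8
171: h=4, probe 4,5 => slot 5
392: h=4, probe 4,5,6 => slot 6
Table: [163, _, _, _, 730, 171, 392, _, 231, 753, _, _, _]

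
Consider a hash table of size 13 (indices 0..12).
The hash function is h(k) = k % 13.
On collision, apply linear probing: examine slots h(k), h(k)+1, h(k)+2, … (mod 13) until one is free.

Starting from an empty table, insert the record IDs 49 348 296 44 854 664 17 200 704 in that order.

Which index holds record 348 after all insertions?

11

Insert 49: h=10, slot 10 empty → index 10.
Insert 348: h=10, slot 10 occupied → index 11.
Insert 296: h=10, slots 10,11 occupied → index 12.
Insert 44: h=5, slot 5 empty → index 5.
Insert 854: h=9, slot 9 empty → index 9.
Insert 664: h=1, slot 1 empty → index 1.
Insert 17: h=4, slot 4 empty → index 4.
Insert 200: h=5, slot 5 occupied → index 6.
Insert 704: h=2, slot 2 empty → index 2.
Table: [∅, 664, 704, ∅, 17, 44, 200, ∅, ∅, 854, 49, 348, 296]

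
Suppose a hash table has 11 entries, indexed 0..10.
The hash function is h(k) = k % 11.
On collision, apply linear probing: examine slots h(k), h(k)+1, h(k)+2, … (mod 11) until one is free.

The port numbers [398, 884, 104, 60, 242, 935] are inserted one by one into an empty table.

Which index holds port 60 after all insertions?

398 hashes to 2; slot 2 is free => place at 2.
884 hashes to 4; slot 4 is free => place at 4.
104 hashes to 5; slot 5 is free => place at 5.
60 hashes to 5; 5 taken => place at 6.
242 hashes to 0; slot 0 is free => place at 0.
935 hashes to 0; 0 taken => place at 1.
Table: [242, 935, 398, ., 884, 104, 60, ., ., ., .]

6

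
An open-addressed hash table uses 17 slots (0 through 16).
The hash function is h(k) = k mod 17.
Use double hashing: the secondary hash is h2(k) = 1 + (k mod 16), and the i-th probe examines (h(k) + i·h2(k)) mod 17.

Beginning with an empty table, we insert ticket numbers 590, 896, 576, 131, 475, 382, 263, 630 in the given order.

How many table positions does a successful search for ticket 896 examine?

Insert 590: h=12, slot 12 empty -> index 12.
Insert 896: h=12, h2=1, slot 12 occupied -> index 13.
Insert 576: h=15, slot 15 empty -> index 15.
Insert 131: h=12, h2=4, slot 12 occupied -> index 16.
Insert 475: h=16, h2=12, slot 16 occupied -> index 11.
Insert 382: h=8, slot 8 empty -> index 8.
Insert 263: h=8, h2=8, slots 8,16 occupied -> index 7.
Insert 630: h=1, slot 1 empty -> index 1.
Table: [—, 630, —, —, —, —, —, 263, 382, —, —, 475, 590, 896, —, 576, 131]
Lookup 896: h=12, h2=1, probe 12,13 → found at 13.

2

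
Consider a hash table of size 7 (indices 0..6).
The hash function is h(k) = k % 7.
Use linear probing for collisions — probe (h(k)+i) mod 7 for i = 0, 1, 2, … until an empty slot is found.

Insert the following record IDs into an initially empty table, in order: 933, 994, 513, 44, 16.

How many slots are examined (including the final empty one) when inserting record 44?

3

933 hashes to 2; slot 2 is free -> place at 2.
994 hashes to 0; slot 0 is free -> place at 0.
513 hashes to 2; 2 taken -> place at 3.
44 hashes to 2; 2,3 taken -> place at 4.
16 hashes to 2; 2,3,4 taken -> place at 5.
Table: [994, —, 933, 513, 44, 16, —]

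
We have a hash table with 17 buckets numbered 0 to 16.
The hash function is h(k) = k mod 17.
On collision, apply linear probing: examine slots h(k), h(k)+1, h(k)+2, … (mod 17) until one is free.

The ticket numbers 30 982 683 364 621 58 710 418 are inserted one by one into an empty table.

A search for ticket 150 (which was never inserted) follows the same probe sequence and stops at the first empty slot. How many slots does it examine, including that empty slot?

3

30 hashes to 13; slot 13 is free => place at 13.
982 hashes to 13; 13 taken => place at 14.
683 hashes to 3; slot 3 is free => place at 3.
364 hashes to 7; slot 7 is free => place at 7.
621 hashes to 9; slot 9 is free => place at 9.
58 hashes to 7; 7 taken => place at 8.
710 hashes to 13; 13,14 taken => place at 15.
418 hashes to 10; slot 10 is free => place at 10.
Table: [—, —, —, 683, —, —, —, 364, 58, 621, 418, —, —, 30, 982, 710, —]
Lookup 150: h=14, probe 14,15,16 → slot 16 empty, not found.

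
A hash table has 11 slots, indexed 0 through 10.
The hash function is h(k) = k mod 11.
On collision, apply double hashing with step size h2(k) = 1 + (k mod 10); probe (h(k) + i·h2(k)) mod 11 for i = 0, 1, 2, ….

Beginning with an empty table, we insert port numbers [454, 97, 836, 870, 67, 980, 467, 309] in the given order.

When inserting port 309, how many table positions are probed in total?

454: h=3 => slot 3
97: h=9 => slot 9
836: h=0 => slot 0
870: h=1 => slot 1
67: h=1, h2=8, probe 1,9,6 => slot 6
980: h=1, h2=1, probe 1,2 => slot 2
467: h=5 => slot 5
309: h=1, h2=10, probe 1,0,10 => slot 10
Table: [836, 870, 980, 454, ∅, 467, 67, ∅, ∅, 97, 309]

3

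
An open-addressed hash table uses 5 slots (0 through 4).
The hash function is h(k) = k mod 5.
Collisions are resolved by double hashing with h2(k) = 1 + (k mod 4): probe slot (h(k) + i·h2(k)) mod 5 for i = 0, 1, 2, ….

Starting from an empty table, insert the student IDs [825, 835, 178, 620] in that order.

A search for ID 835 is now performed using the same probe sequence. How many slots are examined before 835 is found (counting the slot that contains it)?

825: h=0 => slot 0
835: h=0, h2=4, probe 0,4 => slot 4
178: h=3 => slot 3
620: h=0, h2=1, probe 0,1 => slot 1
Table: [825, 620, -, 178, 835]
Lookup 835: h=0, h2=4, probe 0,4 → found at 4.

2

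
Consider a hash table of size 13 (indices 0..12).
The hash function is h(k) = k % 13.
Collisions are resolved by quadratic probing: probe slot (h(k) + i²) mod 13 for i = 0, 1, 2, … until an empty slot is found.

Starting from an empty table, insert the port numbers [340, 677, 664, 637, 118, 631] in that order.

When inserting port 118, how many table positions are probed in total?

4

Insert 340: h=2, slot 2 empty -> index 2.
Insert 677: h=1, slot 1 empty -> index 1.
Insert 664: h=1, slots 1,2 occupied -> index 5.
Insert 637: h=0, slot 0 empty -> index 0.
Insert 118: h=1, slots 1,2,5 occupied -> index 10.
Insert 631: h=7, slot 7 empty -> index 7.
Table: [637, 677, 340, ∅, ∅, 664, ∅, 631, ∅, ∅, 118, ∅, ∅]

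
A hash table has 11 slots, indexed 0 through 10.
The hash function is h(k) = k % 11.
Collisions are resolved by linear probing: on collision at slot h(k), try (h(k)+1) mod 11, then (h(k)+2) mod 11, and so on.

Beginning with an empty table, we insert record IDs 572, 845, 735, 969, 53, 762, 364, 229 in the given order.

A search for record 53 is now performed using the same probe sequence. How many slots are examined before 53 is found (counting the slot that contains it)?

5

572 hashes to 0; slot 0 is free → place at 0.
845 hashes to 9; slot 9 is free → place at 9.
735 hashes to 9; 9 taken → place at 10.
969 hashes to 1; slot 1 is free → place at 1.
53 hashes to 9; 9,10,0,1 taken → place at 2.
762 hashes to 3; slot 3 is free → place at 3.
364 hashes to 1; 1,2,3 taken → place at 4.
229 hashes to 9; 9,10,0,1,2,3,4 taken → place at 5.
Table: [572, 969, 53, 762, 364, 229, —, —, —, 845, 735]
Lookup 53: h=9, probe 9,10,0,1,2 → found at 2.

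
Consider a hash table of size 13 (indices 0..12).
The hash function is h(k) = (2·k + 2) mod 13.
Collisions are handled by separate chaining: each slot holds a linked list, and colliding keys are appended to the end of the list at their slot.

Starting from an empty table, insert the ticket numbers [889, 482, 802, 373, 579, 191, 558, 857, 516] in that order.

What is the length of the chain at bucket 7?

4

889 → bucket 12
482 → bucket 4
802 → bucket 7
373 → bucket 7 (collision)
579 → bucket 3
191 → bucket 7 (collision)
558 → bucket 0
857 → bucket 0 (collision)
516 → bucket 7 (collision)
Final buckets:
0: 558 -> 857
1: —
2: —
3: 579
4: 482
5: —
6: —
7: 802 -> 373 -> 191 -> 516
8: —
9: —
10: —
11: —
12: 889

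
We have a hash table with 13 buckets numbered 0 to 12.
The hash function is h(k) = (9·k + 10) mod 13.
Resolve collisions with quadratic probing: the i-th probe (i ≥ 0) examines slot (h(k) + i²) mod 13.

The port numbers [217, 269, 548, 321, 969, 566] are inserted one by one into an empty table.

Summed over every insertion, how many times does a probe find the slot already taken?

4

217: h=0 → slot 0
269: h=0, probe 0,1 → slot 1
548: h=2 → slot 2
321: h=0, probe 0,1,4 → slot 4
969: h=8 → slot 8
566: h=8, probe 8,9 → slot 9
Table: [217, 269, 548, —, 321, —, —, —, 969, 566, —, —, —]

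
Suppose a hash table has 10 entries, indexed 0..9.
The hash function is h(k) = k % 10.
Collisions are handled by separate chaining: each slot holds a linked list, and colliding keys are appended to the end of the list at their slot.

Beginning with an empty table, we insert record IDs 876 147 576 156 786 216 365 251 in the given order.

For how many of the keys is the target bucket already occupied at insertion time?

4

876 → bucket 6
147 → bucket 7
576 → bucket 6 (collision)
156 → bucket 6 (collision)
786 → bucket 6 (collision)
216 → bucket 6 (collision)
365 → bucket 5
251 → bucket 1
Final buckets:
0: -
1: 251
2: -
3: -
4: -
5: 365
6: 876 -> 576 -> 156 -> 786 -> 216
7: 147
8: -
9: -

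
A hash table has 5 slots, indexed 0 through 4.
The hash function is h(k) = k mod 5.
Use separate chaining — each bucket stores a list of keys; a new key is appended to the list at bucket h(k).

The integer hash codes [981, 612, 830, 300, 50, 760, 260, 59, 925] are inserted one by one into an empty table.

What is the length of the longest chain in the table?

6

Insert 981: h=1, bucket 1 empty → new chain.
Insert 612: h=2, bucket 2 empty → new chain.
Insert 830: h=0, bucket 0 empty → new chain.
Insert 300: h=0, bucket 0 nonempty → append to chain.
Insert 50: h=0, bucket 0 nonempty → append to chain.
Insert 760: h=0, bucket 0 nonempty → append to chain.
Insert 260: h=0, bucket 0 nonempty → append to chain.
Insert 59: h=4, bucket 4 empty → new chain.
Insert 925: h=0, bucket 0 nonempty → append to chain.
Final buckets:
0: 830 -> 300 -> 50 -> 760 -> 260 -> 925
1: 981
2: 612
3: _
4: 59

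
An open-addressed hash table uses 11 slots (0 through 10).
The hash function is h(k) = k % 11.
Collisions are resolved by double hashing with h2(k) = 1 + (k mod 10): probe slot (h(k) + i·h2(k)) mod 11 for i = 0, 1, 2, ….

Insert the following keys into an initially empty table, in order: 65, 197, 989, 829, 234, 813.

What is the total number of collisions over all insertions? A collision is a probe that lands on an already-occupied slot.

65: h=10 -> slot 10
197: h=10, h2=8, probe 10,7 -> slot 7
989: h=10, h2=10, probe 10,9 -> slot 9
829: h=4 -> slot 4
234: h=3 -> slot 3
813: h=10, h2=4, probe 10,3,7,0 -> slot 0
Table: [813, _, _, 234, 829, _, _, 197, _, 989, 65]

5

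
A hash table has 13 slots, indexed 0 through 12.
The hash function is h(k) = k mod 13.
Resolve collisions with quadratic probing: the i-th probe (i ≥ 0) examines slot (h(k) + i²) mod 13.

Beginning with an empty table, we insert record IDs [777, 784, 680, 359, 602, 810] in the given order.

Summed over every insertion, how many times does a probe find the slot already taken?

777 hashes to 10; slot 10 is free → place at 10.
784 hashes to 4; slot 4 is free → place at 4.
680 hashes to 4; 4 taken → place at 5.
359 hashes to 8; slot 8 is free → place at 8.
602 hashes to 4; 4,5,8 taken → place at 0.
810 hashes to 4; 4,5,8,0 taken → place at 7.
Table: [602, ., ., ., 784, 680, ., 810, 359, ., 777, ., .]

8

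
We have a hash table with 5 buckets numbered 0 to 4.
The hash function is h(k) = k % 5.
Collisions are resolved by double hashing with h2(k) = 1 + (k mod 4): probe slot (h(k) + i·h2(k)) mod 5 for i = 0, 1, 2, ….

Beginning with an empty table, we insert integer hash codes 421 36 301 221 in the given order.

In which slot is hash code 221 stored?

421 hashes to 1; slot 1 is free => place at 1.
36 hashes to 1, h2=1; 1 taken => place at 2.
301 hashes to 1, h2=2; 1 taken => place at 3.
221 hashes to 1, h2=2; 1,3 taken => place at 0.
Table: [221, 421, 36, 301, _]

0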